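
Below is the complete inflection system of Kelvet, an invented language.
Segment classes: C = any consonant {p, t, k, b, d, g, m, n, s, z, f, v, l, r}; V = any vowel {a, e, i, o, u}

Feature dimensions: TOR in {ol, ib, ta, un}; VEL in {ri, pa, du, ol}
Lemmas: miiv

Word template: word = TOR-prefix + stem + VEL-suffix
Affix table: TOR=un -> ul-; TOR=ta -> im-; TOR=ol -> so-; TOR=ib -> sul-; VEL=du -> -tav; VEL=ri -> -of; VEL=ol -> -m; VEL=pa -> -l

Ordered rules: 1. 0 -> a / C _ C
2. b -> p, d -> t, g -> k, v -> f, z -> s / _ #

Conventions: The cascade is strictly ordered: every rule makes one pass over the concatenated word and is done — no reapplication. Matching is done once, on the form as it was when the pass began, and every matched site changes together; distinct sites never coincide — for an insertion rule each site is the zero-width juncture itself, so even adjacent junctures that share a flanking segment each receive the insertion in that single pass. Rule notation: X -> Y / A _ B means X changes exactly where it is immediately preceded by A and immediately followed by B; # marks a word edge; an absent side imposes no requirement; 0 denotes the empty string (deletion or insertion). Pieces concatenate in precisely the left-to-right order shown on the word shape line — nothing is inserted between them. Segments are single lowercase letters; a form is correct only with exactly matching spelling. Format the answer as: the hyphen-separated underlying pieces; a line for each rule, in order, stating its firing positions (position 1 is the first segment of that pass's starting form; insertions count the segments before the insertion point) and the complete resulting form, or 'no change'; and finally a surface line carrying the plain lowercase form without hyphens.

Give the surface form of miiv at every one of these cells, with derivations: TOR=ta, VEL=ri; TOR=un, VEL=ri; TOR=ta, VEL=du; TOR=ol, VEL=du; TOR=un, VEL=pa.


cell TOR=ta, VEL=ri:
underlying: im-miiv-of
1. 0 -> a / C _ C: inserts after position(s) 2: imamiivof
2. b -> p, d -> t, g -> k, v -> f, z -> s / _ #: no change
surface: imamiivof

cell TOR=un, VEL=ri:
underlying: ul-miiv-of
1. 0 -> a / C _ C: inserts after position(s) 2: ulamiivof
2. b -> p, d -> t, g -> k, v -> f, z -> s / _ #: no change
surface: ulamiivof

cell TOR=ta, VEL=du:
underlying: im-miiv-tav
1. 0 -> a / C _ C: inserts after position(s) 2, 6: imamiivatav
2. b -> p, d -> t, g -> k, v -> f, z -> s / _ #: fires at position(s) 11: imamiivataf
surface: imamiivataf

cell TOR=ol, VEL=du:
underlying: so-miiv-tav
1. 0 -> a / C _ C: inserts after position(s) 6: somiivatav
2. b -> p, d -> t, g -> k, v -> f, z -> s / _ #: fires at position(s) 10: somiivataf
surface: somiivataf

cell TOR=un, VEL=pa:
underlying: ul-miiv-l
1. 0 -> a / C _ C: inserts after position(s) 2, 6: ulamiival
2. b -> p, d -> t, g -> k, v -> f, z -> s / _ #: no change
surface: ulamiival


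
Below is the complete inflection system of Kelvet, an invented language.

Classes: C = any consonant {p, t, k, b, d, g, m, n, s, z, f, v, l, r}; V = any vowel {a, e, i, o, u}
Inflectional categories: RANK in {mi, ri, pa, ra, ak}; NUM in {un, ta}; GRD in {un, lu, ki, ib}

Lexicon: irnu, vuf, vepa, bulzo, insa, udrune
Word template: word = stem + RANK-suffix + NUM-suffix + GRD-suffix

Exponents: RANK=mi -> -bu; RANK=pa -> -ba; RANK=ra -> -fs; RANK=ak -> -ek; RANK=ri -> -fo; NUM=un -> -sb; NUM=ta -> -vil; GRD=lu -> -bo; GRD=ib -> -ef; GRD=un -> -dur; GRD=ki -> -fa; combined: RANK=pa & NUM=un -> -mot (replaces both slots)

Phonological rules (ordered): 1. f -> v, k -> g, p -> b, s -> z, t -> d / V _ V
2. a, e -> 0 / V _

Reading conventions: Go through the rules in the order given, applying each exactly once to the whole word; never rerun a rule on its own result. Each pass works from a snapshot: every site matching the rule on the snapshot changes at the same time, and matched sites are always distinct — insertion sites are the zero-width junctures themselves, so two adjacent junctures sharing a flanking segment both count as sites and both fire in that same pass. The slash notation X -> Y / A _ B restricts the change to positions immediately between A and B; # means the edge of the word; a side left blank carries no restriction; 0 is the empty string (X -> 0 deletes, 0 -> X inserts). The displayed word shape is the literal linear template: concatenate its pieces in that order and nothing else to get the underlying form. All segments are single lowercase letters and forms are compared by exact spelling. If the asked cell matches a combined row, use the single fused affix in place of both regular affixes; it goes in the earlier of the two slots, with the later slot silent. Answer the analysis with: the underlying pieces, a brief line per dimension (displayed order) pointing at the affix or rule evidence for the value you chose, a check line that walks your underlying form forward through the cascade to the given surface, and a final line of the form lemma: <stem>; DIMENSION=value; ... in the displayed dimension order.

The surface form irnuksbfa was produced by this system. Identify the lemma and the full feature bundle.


underlying: irnu-ek-sb-fa
RANK=ak - signalled by the affix -ek
NUM=un - signalled by the affix -sb
GRD=ki - signalled by the affix -fa
check: irnueksbfa -> irnueksbfa -> irnuksbfa
lemma: irnu; RANK=ak; NUM=un; GRD=ki


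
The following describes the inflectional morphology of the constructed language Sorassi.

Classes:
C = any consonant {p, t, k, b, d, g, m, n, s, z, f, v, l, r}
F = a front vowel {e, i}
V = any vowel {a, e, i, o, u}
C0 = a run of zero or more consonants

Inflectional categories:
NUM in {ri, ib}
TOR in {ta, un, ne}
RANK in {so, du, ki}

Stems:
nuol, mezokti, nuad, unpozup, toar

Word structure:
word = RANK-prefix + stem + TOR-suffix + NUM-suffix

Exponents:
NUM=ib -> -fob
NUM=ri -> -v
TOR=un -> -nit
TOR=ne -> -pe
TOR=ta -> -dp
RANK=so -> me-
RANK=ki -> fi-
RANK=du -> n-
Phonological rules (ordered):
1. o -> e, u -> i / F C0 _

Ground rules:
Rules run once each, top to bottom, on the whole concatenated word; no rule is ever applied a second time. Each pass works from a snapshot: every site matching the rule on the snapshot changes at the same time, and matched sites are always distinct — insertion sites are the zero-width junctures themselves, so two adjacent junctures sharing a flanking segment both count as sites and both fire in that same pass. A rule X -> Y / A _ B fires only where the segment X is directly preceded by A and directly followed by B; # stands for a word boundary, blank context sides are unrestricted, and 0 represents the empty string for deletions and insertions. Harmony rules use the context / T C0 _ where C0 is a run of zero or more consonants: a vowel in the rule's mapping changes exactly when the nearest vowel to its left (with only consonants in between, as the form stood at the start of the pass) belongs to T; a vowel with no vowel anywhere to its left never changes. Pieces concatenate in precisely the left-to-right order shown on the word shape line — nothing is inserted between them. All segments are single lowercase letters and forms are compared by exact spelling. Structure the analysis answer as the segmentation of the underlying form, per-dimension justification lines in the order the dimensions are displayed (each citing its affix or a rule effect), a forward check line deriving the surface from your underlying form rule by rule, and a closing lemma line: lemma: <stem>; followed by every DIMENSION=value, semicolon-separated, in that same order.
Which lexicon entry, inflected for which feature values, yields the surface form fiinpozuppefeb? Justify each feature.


underlying: fi-unpozup-pe-fob
NUM=ib - signalled by the affix -fob
TOR=ne - signalled by the affix -pe
RANK=ki - signalled by the affix fi-
check: fiunpozuppefob -> fiinpozuppefeb
lemma: unpozup; NUM=ib; TOR=ne; RANK=ki


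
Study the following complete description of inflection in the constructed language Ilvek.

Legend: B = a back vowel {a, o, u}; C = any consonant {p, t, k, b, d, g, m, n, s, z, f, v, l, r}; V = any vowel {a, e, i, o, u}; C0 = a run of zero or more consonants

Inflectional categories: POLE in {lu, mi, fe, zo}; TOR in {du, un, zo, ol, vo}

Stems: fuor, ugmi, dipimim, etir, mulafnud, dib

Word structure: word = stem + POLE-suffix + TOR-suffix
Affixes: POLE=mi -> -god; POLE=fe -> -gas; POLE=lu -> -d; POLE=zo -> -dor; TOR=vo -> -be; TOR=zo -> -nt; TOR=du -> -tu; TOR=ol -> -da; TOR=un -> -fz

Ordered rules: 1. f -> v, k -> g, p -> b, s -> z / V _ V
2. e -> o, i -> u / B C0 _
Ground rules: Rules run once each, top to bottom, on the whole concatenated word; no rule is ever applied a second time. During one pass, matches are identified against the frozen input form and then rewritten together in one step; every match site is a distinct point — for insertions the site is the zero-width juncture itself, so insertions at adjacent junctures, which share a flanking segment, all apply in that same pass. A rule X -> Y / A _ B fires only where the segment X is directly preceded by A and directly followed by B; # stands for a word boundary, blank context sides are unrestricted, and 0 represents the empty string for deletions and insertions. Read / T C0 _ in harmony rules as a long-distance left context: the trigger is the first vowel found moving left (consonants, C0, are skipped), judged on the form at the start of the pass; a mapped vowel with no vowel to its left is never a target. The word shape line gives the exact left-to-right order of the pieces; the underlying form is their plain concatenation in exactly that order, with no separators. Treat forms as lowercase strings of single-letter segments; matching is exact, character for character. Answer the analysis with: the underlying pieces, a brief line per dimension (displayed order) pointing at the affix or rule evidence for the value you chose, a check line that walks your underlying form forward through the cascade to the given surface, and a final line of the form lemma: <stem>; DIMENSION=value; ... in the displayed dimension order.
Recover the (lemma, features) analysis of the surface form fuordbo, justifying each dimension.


underlying: fuor-d-be
POLE=lu - signalled by the affix -d
TOR=vo - signalled by the affix -be
check: fuordbe -> fuordbe -> fuordbo
lemma: fuor; POLE=lu; TOR=vo


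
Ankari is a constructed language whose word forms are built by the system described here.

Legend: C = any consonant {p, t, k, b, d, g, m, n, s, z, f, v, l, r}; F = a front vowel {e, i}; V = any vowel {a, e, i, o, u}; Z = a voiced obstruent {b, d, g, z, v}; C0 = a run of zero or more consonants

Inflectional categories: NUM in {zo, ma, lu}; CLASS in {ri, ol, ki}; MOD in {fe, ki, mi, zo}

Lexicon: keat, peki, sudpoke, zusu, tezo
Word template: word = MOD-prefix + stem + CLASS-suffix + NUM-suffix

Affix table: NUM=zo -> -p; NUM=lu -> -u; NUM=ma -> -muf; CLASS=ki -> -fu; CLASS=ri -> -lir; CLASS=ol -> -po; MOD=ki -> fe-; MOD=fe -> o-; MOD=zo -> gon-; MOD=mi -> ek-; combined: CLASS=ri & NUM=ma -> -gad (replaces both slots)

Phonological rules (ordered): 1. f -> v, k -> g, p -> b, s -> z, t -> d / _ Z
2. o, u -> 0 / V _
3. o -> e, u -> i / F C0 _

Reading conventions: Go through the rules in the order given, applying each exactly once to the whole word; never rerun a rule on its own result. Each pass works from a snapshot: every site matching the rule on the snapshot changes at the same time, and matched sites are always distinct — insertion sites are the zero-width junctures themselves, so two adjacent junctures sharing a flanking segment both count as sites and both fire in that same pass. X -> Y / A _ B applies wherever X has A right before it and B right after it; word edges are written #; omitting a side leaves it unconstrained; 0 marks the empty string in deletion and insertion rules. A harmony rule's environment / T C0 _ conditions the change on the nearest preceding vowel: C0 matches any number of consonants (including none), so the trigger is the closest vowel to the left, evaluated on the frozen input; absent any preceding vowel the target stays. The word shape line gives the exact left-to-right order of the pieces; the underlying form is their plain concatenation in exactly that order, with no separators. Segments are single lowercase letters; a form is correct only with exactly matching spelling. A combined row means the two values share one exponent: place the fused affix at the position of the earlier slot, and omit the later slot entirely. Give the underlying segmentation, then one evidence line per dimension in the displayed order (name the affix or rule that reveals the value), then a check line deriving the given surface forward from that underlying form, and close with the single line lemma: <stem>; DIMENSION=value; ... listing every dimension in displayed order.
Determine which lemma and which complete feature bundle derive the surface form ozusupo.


underlying: o-zusu-po-u
NUM=lu - signalled by the affix -u
CLASS=ol - signalled by the affix -po
MOD=fe - signalled by the affix o-
check: ozusupou -> ozusupou -> ozusupo -> ozusupo
lemma: zusu; NUM=lu; CLASS=ol; MOD=fe


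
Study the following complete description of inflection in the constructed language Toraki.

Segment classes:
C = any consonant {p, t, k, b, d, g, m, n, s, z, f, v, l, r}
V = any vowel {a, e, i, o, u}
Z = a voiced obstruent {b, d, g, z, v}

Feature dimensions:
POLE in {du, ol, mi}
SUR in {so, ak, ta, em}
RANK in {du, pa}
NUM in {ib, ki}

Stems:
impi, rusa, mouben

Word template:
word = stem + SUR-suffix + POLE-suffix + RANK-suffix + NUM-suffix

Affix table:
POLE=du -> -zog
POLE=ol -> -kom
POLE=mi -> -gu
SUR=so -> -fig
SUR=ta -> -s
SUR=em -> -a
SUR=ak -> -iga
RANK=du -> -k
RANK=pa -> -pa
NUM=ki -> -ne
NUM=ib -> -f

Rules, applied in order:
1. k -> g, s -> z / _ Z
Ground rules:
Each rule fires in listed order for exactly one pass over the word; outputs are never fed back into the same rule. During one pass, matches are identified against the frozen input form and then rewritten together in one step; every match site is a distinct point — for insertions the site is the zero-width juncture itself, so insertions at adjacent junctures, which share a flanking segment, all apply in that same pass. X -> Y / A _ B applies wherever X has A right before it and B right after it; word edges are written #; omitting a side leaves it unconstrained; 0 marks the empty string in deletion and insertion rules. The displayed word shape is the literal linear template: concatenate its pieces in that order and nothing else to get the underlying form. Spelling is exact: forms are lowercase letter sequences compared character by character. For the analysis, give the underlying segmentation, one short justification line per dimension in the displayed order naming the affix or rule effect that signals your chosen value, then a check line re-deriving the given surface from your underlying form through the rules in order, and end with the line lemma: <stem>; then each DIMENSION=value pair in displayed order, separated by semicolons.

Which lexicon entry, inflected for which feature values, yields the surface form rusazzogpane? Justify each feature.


underlying: rusa-s-zog-pa-ne
POLE=du - signalled by the affix -zog
SUR=ta - signalled by the affix -s
RANK=pa - signalled by the affix -pa
NUM=ki - signalled by the affix -ne
check: rusaszogpane -> rusazzogpane
lemma: rusa; POLE=du; SUR=ta; RANK=pa; NUM=ki


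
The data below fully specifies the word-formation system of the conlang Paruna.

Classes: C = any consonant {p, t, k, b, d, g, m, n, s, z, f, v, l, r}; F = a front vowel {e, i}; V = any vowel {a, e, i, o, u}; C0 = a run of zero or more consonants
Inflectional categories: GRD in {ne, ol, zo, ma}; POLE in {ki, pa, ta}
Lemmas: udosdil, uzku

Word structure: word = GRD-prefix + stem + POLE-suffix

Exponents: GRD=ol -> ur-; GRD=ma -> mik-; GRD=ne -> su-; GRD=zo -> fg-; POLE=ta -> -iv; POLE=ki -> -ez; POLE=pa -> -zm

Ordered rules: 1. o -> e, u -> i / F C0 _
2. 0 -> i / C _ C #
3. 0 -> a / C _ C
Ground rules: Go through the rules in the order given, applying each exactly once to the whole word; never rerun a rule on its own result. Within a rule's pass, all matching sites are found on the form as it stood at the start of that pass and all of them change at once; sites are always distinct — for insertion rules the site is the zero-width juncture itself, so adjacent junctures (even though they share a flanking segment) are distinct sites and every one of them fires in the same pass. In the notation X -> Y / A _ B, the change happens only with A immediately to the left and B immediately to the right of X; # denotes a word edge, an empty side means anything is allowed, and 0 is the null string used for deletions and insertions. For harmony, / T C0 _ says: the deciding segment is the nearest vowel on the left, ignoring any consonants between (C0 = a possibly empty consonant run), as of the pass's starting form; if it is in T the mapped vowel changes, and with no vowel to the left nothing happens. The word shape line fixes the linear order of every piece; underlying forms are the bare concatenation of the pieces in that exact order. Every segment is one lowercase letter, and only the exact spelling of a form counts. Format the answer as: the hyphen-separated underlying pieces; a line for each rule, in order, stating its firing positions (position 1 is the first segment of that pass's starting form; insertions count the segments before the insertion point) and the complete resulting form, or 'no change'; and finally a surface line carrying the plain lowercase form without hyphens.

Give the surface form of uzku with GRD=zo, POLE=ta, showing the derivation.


underlying: fg-uzku-iv
1. o -> e, u -> i / F C0 _: no change
2. 0 -> i / C _ C #: no change
3. 0 -> a / C _ C: inserts after position(s) 1, 4: faguzakuiv
surface: faguzakuiv


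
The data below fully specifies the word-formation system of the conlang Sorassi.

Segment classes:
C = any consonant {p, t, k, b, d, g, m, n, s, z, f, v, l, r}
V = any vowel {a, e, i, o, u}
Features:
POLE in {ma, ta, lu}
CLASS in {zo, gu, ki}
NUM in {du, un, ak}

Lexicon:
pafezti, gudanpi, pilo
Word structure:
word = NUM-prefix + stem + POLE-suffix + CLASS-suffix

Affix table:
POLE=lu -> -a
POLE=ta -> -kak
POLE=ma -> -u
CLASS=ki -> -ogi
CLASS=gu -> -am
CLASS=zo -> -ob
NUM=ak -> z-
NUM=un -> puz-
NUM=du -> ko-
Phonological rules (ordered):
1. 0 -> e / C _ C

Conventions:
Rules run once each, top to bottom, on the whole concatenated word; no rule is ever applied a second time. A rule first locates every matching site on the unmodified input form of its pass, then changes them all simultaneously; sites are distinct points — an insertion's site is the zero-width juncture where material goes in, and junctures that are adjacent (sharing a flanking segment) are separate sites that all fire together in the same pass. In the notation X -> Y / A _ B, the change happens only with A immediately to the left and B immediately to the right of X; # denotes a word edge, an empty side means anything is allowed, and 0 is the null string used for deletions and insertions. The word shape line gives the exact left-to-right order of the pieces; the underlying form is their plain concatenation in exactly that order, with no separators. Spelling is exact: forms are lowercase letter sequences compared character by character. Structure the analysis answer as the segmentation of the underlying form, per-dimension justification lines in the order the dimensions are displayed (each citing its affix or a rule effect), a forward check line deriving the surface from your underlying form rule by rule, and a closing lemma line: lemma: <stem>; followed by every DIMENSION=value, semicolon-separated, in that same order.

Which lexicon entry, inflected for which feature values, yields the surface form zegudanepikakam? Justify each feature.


underlying: z-gudanpi-kak-am
POLE=ta - signalled by the affix -kak
CLASS=gu - signalled by the affix -am
NUM=ak - signalled by the affix z-
check: zgudanpikakam -> zegudanepikakam
lemma: gudanpi; POLE=ta; CLASS=gu; NUM=ak


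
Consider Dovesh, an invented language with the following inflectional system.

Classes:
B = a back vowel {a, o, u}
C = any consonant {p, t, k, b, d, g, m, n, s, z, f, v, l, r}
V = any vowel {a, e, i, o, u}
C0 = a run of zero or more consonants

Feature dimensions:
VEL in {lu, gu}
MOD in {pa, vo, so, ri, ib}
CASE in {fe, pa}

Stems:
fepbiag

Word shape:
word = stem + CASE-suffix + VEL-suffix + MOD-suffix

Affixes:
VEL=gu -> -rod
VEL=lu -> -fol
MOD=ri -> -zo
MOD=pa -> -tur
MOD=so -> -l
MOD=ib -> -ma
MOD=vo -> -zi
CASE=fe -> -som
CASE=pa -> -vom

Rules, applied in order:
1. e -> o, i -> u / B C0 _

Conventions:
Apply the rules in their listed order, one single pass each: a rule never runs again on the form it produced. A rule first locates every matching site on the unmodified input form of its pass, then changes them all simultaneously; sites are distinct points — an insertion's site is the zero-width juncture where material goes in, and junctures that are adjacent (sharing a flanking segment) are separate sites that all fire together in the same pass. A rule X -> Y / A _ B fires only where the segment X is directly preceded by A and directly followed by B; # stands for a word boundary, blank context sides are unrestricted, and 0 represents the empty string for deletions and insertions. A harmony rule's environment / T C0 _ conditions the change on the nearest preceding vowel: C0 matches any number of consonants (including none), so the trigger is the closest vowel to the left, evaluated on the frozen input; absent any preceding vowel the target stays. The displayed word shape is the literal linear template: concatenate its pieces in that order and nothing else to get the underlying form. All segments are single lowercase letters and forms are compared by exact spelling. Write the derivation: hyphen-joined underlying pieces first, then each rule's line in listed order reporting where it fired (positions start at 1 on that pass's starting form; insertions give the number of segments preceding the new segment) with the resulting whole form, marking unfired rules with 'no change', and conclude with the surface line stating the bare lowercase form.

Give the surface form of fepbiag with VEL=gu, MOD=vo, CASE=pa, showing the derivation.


underlying: fepbiag-vom-rod-zi
1. e -> o, i -> u / B C0 _: fires at position(s) 15: fepbiagvomrodzu
surface: fepbiagvomrodzu


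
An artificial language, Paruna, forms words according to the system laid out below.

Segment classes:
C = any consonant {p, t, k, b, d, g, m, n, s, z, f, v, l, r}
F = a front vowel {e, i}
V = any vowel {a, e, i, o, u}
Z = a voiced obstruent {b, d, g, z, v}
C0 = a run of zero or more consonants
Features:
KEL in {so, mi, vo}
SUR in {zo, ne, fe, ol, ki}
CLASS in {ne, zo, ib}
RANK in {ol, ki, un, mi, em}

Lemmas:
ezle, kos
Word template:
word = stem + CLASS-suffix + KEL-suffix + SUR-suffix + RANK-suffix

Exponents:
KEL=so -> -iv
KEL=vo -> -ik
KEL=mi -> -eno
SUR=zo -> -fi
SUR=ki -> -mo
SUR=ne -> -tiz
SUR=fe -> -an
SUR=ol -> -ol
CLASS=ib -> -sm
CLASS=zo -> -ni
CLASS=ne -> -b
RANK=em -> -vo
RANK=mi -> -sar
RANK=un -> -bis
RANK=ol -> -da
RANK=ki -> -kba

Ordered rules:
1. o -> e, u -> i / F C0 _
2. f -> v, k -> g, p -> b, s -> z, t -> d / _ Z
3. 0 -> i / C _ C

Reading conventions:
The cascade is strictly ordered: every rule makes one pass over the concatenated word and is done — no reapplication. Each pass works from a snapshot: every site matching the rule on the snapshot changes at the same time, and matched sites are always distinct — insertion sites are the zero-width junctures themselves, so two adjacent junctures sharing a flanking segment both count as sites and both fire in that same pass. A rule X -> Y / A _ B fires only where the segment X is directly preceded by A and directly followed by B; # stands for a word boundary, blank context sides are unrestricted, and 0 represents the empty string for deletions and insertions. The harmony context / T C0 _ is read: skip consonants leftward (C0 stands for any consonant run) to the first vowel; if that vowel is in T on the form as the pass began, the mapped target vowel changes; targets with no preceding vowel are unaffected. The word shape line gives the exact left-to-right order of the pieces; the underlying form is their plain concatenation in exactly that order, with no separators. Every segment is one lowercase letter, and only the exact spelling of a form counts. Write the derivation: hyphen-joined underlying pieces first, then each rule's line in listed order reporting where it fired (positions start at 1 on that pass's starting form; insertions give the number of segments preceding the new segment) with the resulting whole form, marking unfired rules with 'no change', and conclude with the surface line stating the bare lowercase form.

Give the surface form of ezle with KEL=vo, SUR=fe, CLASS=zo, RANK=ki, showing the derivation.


underlying: ezle-ni-ik-an-kba
1. o -> e, u -> i / F C0 _: no change
2. f -> v, k -> g, p -> b, s -> z, t -> d / _ Z: fires at position(s) 11: ezleniikangba
3. 0 -> i / C _ C: inserts after position(s) 2, 10, 11: ezileniikanigiba
surface: ezileniikanigiba


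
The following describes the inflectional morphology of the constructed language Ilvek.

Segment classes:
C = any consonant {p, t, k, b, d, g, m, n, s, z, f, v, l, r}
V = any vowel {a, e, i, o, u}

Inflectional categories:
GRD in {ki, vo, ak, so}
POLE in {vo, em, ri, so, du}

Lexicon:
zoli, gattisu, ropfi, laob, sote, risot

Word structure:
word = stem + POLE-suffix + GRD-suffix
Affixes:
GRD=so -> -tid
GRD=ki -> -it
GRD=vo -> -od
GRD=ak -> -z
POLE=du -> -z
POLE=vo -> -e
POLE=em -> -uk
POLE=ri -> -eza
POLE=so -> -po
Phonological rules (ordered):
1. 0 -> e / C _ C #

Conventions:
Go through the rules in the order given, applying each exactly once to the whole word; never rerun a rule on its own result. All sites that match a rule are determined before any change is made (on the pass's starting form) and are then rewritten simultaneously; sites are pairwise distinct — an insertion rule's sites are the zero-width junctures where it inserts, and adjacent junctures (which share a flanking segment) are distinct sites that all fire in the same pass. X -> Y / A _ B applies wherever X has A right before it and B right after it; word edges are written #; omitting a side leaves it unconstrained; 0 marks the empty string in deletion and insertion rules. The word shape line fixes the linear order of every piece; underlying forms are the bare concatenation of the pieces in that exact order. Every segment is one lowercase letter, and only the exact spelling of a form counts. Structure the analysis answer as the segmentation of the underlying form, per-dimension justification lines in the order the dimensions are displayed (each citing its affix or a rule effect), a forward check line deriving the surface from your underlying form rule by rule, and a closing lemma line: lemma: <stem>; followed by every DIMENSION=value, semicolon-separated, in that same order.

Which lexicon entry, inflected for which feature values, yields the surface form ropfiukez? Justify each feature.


underlying: ropfi-uk-z
GRD=ak - signalled by the affix -z
POLE=em - signalled by the affix -uk
check: ropfiukz -> ropfiukez
lemma: ropfi; GRD=ak; POLE=em


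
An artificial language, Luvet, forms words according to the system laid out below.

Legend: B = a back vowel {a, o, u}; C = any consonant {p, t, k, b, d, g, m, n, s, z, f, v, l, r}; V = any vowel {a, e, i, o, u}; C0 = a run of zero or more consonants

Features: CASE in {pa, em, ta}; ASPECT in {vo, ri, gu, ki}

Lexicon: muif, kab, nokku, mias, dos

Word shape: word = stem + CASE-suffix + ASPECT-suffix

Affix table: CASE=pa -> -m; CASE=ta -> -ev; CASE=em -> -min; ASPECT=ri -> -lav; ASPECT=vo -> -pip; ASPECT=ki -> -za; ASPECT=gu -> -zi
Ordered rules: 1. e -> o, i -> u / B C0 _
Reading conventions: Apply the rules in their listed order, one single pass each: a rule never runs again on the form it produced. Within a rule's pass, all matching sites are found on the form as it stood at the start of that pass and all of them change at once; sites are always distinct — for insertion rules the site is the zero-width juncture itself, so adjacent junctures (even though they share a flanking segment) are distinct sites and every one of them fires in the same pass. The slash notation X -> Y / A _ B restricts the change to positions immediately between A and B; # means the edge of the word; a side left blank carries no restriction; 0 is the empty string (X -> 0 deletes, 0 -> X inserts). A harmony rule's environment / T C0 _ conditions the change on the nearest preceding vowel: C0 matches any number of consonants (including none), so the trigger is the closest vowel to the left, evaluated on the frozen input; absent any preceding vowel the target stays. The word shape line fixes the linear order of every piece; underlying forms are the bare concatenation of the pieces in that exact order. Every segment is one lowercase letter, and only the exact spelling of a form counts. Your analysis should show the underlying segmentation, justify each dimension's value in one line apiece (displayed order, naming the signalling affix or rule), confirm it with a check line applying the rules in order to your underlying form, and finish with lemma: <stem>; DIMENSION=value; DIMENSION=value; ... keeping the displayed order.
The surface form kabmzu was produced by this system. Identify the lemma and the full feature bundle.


underlying: kab-m-zi
CASE=pa - signalled by the affix -m
ASPECT=gu - signalled by the affix -zi
check: kabmzi -> kabmzu
lemma: kab; CASE=pa; ASPECT=gu


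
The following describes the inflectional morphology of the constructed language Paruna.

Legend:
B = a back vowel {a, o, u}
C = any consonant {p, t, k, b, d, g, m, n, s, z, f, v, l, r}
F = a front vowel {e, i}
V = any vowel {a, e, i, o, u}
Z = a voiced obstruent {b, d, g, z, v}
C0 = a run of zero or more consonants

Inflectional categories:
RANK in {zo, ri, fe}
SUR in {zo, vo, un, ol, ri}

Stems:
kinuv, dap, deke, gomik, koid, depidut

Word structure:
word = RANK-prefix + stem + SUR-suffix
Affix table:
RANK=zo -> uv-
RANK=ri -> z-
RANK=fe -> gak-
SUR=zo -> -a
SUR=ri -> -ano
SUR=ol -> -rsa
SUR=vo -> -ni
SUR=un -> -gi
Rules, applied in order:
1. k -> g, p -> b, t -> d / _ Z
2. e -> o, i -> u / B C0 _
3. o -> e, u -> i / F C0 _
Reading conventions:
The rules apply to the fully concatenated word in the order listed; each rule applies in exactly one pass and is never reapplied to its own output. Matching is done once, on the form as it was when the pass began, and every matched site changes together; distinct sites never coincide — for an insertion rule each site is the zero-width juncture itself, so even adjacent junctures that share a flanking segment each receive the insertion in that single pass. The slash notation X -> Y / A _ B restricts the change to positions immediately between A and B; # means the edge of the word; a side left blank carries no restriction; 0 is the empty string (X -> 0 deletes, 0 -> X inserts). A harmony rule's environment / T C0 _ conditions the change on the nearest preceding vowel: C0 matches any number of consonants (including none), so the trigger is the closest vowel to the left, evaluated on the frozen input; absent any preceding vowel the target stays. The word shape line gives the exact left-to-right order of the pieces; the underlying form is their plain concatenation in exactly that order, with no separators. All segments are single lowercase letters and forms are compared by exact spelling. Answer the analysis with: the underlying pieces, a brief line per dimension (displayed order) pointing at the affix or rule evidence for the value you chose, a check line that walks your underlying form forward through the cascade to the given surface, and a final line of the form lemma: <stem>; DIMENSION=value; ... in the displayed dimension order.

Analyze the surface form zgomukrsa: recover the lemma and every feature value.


underlying: z-gomik-rsa
RANK=ri - signalled by the affix z-
SUR=ol - signalled by the affix -rsa
check: zgomikrsa -> zgomikrsa -> zgomukrsa -> zgomukrsa
lemma: gomik; RANK=ri; SUR=ol


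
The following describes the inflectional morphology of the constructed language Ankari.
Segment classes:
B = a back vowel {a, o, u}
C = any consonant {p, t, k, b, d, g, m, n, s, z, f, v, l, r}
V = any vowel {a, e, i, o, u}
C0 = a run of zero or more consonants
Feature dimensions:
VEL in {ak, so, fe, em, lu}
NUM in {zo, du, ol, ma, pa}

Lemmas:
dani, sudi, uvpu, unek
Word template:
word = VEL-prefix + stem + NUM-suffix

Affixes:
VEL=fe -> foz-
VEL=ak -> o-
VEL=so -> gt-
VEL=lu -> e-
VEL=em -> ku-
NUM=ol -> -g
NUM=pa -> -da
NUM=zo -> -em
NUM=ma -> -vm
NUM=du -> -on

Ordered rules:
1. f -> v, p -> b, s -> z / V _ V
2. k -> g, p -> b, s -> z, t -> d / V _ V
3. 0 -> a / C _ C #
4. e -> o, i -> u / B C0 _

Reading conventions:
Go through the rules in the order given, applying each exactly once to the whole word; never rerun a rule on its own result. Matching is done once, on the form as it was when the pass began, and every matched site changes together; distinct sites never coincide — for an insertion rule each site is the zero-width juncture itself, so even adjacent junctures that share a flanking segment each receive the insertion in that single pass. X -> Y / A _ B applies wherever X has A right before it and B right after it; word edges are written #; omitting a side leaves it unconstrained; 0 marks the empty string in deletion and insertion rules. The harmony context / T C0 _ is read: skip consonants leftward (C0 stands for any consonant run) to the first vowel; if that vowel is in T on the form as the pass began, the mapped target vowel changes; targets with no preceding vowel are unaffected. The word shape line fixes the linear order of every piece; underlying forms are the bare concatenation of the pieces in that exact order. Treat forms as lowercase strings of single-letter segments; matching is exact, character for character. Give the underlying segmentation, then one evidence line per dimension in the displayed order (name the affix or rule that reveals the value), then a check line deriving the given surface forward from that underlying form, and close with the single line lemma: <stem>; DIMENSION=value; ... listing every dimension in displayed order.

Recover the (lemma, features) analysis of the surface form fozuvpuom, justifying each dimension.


underlying: foz-uvpu-em
VEL=fe - signalled by the affix foz-
NUM=zo - signalled by the affix -em
check: fozuvpuem -> fozuvpuem -> fozuvpuem -> fozuvpuem -> fozuvpuom
lemma: uvpu; VEL=fe; NUM=zo


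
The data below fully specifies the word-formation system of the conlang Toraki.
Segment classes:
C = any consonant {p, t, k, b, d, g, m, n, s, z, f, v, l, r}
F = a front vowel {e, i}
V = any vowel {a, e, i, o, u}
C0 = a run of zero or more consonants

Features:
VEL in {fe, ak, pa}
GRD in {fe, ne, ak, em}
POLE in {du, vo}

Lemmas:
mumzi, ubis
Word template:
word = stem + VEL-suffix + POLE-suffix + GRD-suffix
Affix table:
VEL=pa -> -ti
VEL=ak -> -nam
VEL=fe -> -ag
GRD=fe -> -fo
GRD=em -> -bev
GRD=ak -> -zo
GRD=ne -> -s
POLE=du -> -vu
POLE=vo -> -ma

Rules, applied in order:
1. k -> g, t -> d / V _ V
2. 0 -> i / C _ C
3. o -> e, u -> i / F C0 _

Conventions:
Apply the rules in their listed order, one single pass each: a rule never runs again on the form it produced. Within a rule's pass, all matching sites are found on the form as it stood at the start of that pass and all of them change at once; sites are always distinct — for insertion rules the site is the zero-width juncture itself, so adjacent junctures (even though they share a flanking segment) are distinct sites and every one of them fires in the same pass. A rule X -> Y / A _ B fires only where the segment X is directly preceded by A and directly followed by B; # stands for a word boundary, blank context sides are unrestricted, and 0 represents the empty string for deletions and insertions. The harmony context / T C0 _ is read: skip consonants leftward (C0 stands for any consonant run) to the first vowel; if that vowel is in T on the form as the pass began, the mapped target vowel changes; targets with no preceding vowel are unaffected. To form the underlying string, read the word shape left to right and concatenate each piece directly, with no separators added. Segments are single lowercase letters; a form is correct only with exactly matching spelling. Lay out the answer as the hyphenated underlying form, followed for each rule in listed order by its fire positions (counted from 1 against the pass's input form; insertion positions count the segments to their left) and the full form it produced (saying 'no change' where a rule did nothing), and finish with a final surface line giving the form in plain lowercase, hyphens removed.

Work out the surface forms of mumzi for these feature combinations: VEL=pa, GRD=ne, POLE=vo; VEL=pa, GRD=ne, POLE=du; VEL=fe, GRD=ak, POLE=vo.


cell VEL=pa, GRD=ne, POLE=vo:
underlying: mumzi-ti-ma-s
1. k -> g, t -> d / V _ V: fires at position(s) 6: mumzidimas
2. 0 -> i / C _ C: inserts after position(s) 3: mumizidimas
3. o -> e, u -> i / F C0 _: no change
surface: mumizidimas

cell VEL=pa, GRD=ne, POLE=du:
underlying: mumzi-ti-vu-s
1. k -> g, t -> d / V _ V: fires at position(s) 6: mumzidivus
2. 0 -> i / C _ C: inserts after position(s) 3: mumizidivus
3. o -> e, u -> i / F C0 _: fires at position(s) 10: mumizidivis
surface: mumizidivis

cell VEL=fe, GRD=ak, POLE=vo:
underlying: mumzi-ag-ma-zo
1. k -> g, t -> d / V _ V: no change
2. 0 -> i / C _ C: inserts after position(s) 3, 7: mumiziagimazo
3. o -> e, u -> i / F C0 _: no change
surface: mumiziagimazo


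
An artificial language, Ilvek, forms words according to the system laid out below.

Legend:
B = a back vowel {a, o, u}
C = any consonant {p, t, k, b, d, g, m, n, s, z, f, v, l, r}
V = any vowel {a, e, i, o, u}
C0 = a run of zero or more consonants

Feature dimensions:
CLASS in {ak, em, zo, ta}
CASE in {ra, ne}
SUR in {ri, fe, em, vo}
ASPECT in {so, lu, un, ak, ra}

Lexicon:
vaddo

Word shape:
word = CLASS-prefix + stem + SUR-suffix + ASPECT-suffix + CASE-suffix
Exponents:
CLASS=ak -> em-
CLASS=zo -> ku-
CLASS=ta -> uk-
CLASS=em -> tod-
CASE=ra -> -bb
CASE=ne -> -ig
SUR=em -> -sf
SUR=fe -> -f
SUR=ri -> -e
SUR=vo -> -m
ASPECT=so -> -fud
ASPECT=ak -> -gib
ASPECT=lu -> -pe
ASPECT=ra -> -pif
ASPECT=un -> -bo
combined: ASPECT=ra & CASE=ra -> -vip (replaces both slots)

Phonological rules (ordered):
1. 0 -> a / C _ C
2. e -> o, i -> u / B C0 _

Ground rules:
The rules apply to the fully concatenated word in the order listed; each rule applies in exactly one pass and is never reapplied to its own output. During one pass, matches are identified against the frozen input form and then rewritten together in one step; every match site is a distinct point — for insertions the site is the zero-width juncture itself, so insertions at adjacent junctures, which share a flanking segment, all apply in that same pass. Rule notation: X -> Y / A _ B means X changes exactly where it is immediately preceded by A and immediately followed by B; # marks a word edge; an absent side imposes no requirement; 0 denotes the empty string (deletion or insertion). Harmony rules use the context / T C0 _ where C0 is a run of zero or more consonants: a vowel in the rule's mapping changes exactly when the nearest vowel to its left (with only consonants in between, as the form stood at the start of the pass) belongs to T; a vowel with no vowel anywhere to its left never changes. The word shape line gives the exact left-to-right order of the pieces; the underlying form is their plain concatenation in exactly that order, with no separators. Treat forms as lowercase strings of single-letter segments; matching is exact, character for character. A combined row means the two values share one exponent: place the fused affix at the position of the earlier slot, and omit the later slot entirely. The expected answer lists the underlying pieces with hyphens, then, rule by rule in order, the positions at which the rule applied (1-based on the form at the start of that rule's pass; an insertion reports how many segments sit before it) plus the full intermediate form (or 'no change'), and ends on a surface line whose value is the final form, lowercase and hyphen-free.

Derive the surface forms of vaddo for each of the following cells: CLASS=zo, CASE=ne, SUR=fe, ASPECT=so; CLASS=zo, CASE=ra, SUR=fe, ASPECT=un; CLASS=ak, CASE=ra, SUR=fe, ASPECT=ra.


cell CLASS=zo, CASE=ne, SUR=fe, ASPECT=so:
underlying: ku-vaddo-f-fud-ig
1. 0 -> a / C _ C: inserts after position(s) 5, 8: kuvadadofafudig
2. e -> o, i -> u / B C0 _: fires at position(s) 14: kuvadadofafudug
surface: kuvadadofafudug

cell CLASS=zo, CASE=ra, SUR=fe, ASPECT=un:
underlying: ku-vaddo-f-bo-bb
1. 0 -> a / C _ C: inserts after position(s) 5, 8, 11: kuvadadofabobab
2. e -> o, i -> u / B C0 _: no change
surface: kuvadadofabobab

cell CLASS=ak, CASE=ra, SUR=fe, ASPECT=ra:
underlying: em-vaddo-f-vip
1. 0 -> a / C _ C: inserts after position(s) 2, 5, 8: emavadadofavip
2. e -> o, i -> u / B C0 _: fires at position(s) 13: emavadadofavup
surface: emavadadofavup
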